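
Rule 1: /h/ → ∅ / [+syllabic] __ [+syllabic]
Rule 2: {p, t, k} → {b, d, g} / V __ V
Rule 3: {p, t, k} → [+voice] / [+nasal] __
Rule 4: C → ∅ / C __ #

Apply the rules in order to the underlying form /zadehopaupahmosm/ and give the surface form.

Rule 1 (intervocalic h-deletion): /h/ occurs between vowels /e/ and /o/, so it deletes. /zadehopaupahmosm/ → zadeopaupahmosm.
Rule 2 (intervocalic voicing): /p/ is a voiceless stop between vowels /o/ and /a/, so it voices to [b]. /p/ is a voiceless stop between vowels /u/ and /a/, so it voices to [b]. /zadeopaupahmosm/ → zadeobaubahmosm.
Rule 3 (post-nasal voicing): no segment meets the environment; /zadeobaubahmosm/ is unchanged.
Rule 4 (final cluster simplification): /m/ is the second consonant of a word-final cluster /sm/, so it deletes. /zadeobaubahmosm/ → zadeobaubahmos.

zadeobaubahmos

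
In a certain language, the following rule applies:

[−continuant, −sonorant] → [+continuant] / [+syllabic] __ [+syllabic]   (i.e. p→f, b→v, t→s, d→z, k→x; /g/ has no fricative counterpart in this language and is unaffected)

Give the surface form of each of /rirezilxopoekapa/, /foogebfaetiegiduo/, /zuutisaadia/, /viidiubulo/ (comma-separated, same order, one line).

rirezilxofoexafa, foogebfaesiegizuo, zuusisaazia, viiziuvulo

/rirezilxopoekapa/: /p/ is a stop between vowels /o/ and /o/, so it spirantizes to the fricative [f]. /k/ is a stop between vowels /e/ and /a/, so it spirantizes to the fricative [x]. /p/ is a stop between vowels /a/ and /a/, so it spirantizes to the fricative [f]. → [rirezilxofoexafa].
/foogebfaetiegiduo/: /t/ is a stop between vowels /e/ and /i/, so it spirantizes to the fricative [s]. /d/ is a stop between vowels /i/ and /u/, so it spirantizes to the fricative [z]. → [foogebfaesiegizuo].
/zuutisaadia/: /t/ is a stop between vowels /u/ and /i/, so it spirantizes to the fricative [s]. /d/ is a stop between vowels /a/ and /i/, so it spirantizes to the fricative [z]. → [zuusisaazia].
/viidiubulo/: /d/ is a stop between vowels /i/ and /i/, so it spirantizes to the fricative [z]. /b/ is a stop between vowels /u/ and /u/, so it spirantizes to the fricative [v]. → [viiziuvulo].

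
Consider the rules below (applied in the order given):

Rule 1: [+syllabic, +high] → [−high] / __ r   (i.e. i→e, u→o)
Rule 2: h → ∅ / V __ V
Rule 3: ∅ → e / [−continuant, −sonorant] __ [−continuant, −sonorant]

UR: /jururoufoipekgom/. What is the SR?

jororoufoipekegom

Rule 1 (pre-rhotic lowering): /u/ is a high vowel immediately before /r/, so it lowers to [o]. /u/ is a high vowel immediately before /r/, so it lowers to [o]. /jururoufoipekgom/ → jororoufoipekgom.
Rule 2 (intervocalic h-deletion): no segment meets the environment; /jororoufoipekgom/ is unchanged.
Rule 3 (stop-cluster e-epenthesis): /k/ and /g/ form a stop–stop cluster, so [e] is inserted between them. /jororoufoipekgom/ → jororoufoipekegom.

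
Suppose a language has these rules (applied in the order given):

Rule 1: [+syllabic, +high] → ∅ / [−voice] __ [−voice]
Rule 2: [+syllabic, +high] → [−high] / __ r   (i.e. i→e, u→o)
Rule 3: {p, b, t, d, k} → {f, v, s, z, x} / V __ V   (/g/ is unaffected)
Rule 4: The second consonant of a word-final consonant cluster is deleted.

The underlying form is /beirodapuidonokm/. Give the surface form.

beerozafuizonok

Rule 1 (high vowel syncope): no segment meets the environment; /beirodapuidonokm/ is unchanged.
Rule 2 (pre-rhotic lowering): /i/ is a high vowel immediately before /r/, so it lowers to [e]. /beirodapuidonokm/ → beerodapuidonokm.
Rule 3 (intervocalic spirantization): /d/ is a stop between vowels /o/ and /a/, so it spirantizes to the fricative [z]. /p/ is a stop between vowels /a/ and /u/, so it spirantizes to the fricative [f]. /d/ is a stop between vowels /i/ and /o/, so it spirantizes to the fricative [z]. /beerodapuidonokm/ → beerozafuizonokm.
Rule 4 (final cluster simplification): /m/ is the second consonant of a word-final cluster /km/, so it deletes. /beerozafuizonokm/ → beerozafuizonok.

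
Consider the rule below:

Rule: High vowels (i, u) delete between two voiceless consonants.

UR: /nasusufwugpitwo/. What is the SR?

nassfwugptwo

/u/ is a high vowel flanked by voiceless consonants /s/ and /s/, so it deletes.
/u/ is a high vowel flanked by voiceless consonants /s/ and /f/, so it deletes.
/i/ is a high vowel flanked by voiceless consonants /p/ and /t/, so it deletes.
The other instance of /u/ does not occur in the required environment and remains unchanged.
Surface form: [nassfwugptwo].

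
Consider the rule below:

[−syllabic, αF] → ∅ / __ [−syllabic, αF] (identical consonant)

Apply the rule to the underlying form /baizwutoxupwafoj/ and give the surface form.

baizwutoxupwafoj

No segment of /baizwutoxupwafoj/ meets the structural description of the rule, so the form surfaces unchanged.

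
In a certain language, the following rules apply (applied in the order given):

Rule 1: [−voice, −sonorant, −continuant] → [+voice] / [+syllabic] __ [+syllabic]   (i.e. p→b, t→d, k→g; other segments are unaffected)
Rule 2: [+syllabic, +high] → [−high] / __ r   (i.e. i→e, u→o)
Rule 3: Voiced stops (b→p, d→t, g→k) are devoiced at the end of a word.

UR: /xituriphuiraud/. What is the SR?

Rule 1 (intervocalic voicing): /t/ is a voiceless stop between vowels /i/ and /u/, so it voices to [d]. /xituriphuiraud/ → xiduriphuiraud.
Rule 2 (pre-rhotic lowering): /u/ is a high vowel immediately before /r/, so it lowers to [o]. /i/ is a high vowel immediately before /r/, so it lowers to [e]. /xiduriphuiraud/ → xidoriphueraud.
Rule 3 (final devoicing): /d/ is a voiced stop in word-final position, so it devoices to [t]. /xidoriphueraud/ → xidoriphueraut.

xidoriphueraut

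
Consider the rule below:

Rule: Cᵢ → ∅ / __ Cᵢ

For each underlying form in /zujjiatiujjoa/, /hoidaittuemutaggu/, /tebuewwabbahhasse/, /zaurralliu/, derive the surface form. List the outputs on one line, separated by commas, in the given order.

/zujjiatiujjoa/: /jj/ is a geminate; the first /j/ deletes. /jj/ is a geminate; the first /j/ deletes. → [zujiatiujoa].
/hoidaittuemutaggu/: /tt/ is a geminate; the first /t/ deletes. /gg/ is a geminate; the first /g/ deletes. → [hoidaituemutagu].
/tebuewwabbahhasse/: /ww/ is a geminate; the first /w/ deletes. /bb/ is a geminate; the first /b/ deletes. /hh/ is a geminate; the first /h/ deletes. /ss/ is a geminate; the first /s/ deletes. → [tebuewabahase].
/zaurralliu/: /rr/ is a geminate; the first /r/ deletes. /ll/ is a geminate; the first /l/ deletes. → [zauraliu].

zujiatiujoa, hoidaituemutagu, tebuewabahase, zauraliu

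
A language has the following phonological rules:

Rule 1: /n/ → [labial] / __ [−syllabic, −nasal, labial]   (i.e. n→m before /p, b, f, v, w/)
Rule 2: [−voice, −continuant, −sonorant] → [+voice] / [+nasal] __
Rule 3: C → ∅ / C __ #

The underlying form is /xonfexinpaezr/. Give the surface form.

Rule 1 (nasal place assimilation): /n/ precedes the labial consonant /f/, so it assimilates in place to [m]. /n/ precedes the labial consonant /p/, so it assimilates in place to [m]. /xonfexinpaezr/ → xomfeximpaezr.
Rule 2 (post-nasal voicing): /p/ is a voiceless stop immediately after the nasal /m/, so it voices to [b]. /xomfeximpaezr/ → xomfeximbaezr.
Rule 3 (final cluster simplification): /r/ is the second consonant of a word-final cluster /zr/, so it deletes. /xomfeximbaezr/ → xomfeximbaez.

xomfeximbaez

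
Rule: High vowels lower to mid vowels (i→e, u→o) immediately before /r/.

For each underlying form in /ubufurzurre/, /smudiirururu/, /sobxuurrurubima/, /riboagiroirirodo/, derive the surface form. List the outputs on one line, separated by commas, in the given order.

/ubufurzurre/: /u/ is a high vowel immediately before /r/, so it lowers to [o]. /u/ is a high vowel immediately before /r/, so it lowers to [o]. → [ubuforzorre].
/smudiirururu/: /i/ is a high vowel immediately before /r/, so it lowers to [e]. /u/ is a high vowel immediately before /r/, so it lowers to [o]. /u/ is a high vowel immediately before /r/, so it lowers to [o]. → [smudierororu].
/sobxuurrurubima/: /u/ is a high vowel immediately before /r/, so it lowers to [o]. /u/ is a high vowel immediately before /r/, so it lowers to [o]. → [sobxuorrorubima].
/riboagiroirirodo/: /i/ is a high vowel immediately before /r/, so it lowers to [e]. /i/ is a high vowel immediately before /r/, so it lowers to [e]. /i/ is a high vowel immediately before /r/, so it lowers to [e]. → [riboageroererodo].

ubuforzorre, smudierororu, sobxuorrorubima, riboageroererodo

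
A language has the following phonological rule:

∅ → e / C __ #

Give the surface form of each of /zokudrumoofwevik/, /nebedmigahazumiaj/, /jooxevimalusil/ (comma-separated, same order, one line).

/zokudrumoofwevik/: the form ends in the consonant /k/, so [e] is inserted word-finally. → [zokudrumoofwevike].
/nebedmigahazumiaj/: the form ends in the consonant /j/, so [e] is inserted word-finally. → [nebedmigahazumiaje].
/jooxevimalusil/: the form ends in the consonant /l/, so [e] is inserted word-finally. → [jooxevimalusile].

zokudrumoofwevike, nebedmigahazumiaje, jooxevimalusile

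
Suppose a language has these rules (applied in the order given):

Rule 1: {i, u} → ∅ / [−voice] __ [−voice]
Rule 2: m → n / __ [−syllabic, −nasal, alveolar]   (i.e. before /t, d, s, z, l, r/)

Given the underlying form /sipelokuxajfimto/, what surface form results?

Rule 1 (high vowel syncope): /i/ is a high vowel flanked by voiceless consonants /s/ and /p/, so it deletes. /u/ is a high vowel flanked by voiceless consonants /k/ and /x/, so it deletes. /sipelokuxajfimto/ → spelokxajfimto.
Rule 2 (nasal place assimilation): /m/ precedes the alveolar consonant /t/, so it assimilates in place to [n]. /spelokxajfimto/ → spelokxajfinto.

spelokxajfinto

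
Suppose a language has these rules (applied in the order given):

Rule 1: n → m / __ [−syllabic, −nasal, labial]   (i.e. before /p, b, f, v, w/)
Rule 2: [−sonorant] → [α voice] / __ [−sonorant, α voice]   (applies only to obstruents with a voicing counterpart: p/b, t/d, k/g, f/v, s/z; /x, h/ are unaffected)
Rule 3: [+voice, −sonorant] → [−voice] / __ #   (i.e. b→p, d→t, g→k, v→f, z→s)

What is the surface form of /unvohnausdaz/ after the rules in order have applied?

Rule 1 (nasal place assimilation): /n/ precedes the labial consonant /v/, so it assimilates in place to [m]. /unvohnausdaz/ → umvohnausdaz.
Rule 2 (regressive voicing assimilation): /s/ precedes the voiced obstruent /d/, so it voices to [z] by assimilation. /umvohnausdaz/ → umvohnauzdaz.
Rule 3 (final devoicing): /z/ is a voiced obstruent in word-final position, so it devoices to [s]. /umvohnauzdaz/ → umvohnauzdas.

umvohnauzdas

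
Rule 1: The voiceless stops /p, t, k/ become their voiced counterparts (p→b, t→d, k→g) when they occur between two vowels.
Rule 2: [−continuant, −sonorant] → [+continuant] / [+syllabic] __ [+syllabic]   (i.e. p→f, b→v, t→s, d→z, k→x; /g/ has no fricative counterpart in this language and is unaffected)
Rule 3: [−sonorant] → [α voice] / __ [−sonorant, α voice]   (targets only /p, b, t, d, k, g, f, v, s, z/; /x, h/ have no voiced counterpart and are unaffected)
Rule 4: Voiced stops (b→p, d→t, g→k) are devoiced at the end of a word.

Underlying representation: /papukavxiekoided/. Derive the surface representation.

Rule 1 (intervocalic voicing): /p/ is a voiceless stop between vowels /a/ and /u/, so it voices to [b]. /k/ is a voiceless stop between vowels /u/ and /a/, so it voices to [g]. /k/ is a voiceless stop between vowels /e/ and /o/, so it voices to [g]. /papukavxiekoided/ → pabugavxiegoided.
Rule 2 (intervocalic spirantization): /b/ is a stop between vowels /a/ and /u/, so it spirantizes to the fricative [v]. /d/ is a stop between vowels /i/ and /e/, so it spirantizes to the fricative [z]. /pabugavxiegoided/ → pavugavxiegoized.
Rule 3 (regressive voicing assimilation): /v/ precedes the voiceless obstruent /x/, so it devoices to [f] by assimilation. /pavugavxiegoized/ → pavugafxiegoized.
Rule 4 (final devoicing): /d/ is a voiced stop in word-final position, so it devoices to [t]. /pavugafxiegoized/ → pavugafxiegoizet.

pavugafxiegoizet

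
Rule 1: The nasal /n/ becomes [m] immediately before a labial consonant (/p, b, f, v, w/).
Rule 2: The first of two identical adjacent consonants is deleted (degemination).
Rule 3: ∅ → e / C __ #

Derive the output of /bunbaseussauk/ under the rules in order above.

Rule 1 (nasal place assimilation): /n/ precedes the labial consonant /b/, so it assimilates in place to [m]. /bunbaseussauk/ → bumbaseussauk.
Rule 2 (degemination): /ss/ is a geminate; the first /s/ deletes. /bumbaseussauk/ → bumbaseusauk.
Rule 3 (final e-epenthesis): the form ends in the consonant /k/, so [e] is inserted word-finally. /bumbaseusauk/ → bumbaseusauke.

bumbaseusauke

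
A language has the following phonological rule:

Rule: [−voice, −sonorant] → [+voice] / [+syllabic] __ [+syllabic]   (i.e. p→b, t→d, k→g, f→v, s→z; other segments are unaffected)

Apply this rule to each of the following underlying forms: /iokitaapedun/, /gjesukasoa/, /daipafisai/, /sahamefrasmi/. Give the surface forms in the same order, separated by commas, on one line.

/iokitaapedun/: /k/ is a voiceless obstruent between vowels /o/ and /i/, so it voices to [g]. /t/ is a voiceless obstruent between vowels /i/ and /a/, so it voices to [d]. /p/ is a voiceless obstruent between vowels /a/ and /e/, so it voices to [b]. → [iogidaabedun].
/gjesukasoa/: /s/ is a voiceless obstruent between vowels /e/ and /u/, so it voices to [z]. /k/ is a voiceless obstruent between vowels /u/ and /a/, so it voices to [g]. /s/ is a voiceless obstruent between vowels /a/ and /o/, so it voices to [z]. → [gjezugazoa].
/daipafisai/: /p/ is a voiceless obstruent between vowels /i/ and /a/, so it voices to [b]. /f/ is a voiceless obstruent between vowels /a/ and /i/, so it voices to [v]. /s/ is a voiceless obstruent between vowels /i/ and /a/, so it voices to [z]. → [daibavizai].
/sahamefrasmi/: the rule's environment is not met; surfaces unchanged as [sahamefrasmi].

iogidaabedun, gjezugazoa, daibavizai, sahamefrasmi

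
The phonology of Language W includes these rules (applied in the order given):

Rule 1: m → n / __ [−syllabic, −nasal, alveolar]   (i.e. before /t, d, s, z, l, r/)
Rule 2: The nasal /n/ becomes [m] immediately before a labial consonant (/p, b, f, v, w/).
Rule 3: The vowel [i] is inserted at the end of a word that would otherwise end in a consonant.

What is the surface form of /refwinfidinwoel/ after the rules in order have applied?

refwimfidimwoeli

Rule 1 (nasal place assimilation): no segment meets the environment; /refwinfidinwoel/ is unchanged.
Rule 2 (nasal place assimilation): /n/ precedes the labial consonant /f/, so it assimilates in place to [m]. /n/ precedes the labial consonant /w/, so it assimilates in place to [m]. /refwinfidinwoel/ → refwimfidimwoel.
Rule 3 (final i-epenthesis): the form ends in the consonant /l/, so [i] is inserted word-finally. /refwimfidimwoel/ → refwimfidimwoeli.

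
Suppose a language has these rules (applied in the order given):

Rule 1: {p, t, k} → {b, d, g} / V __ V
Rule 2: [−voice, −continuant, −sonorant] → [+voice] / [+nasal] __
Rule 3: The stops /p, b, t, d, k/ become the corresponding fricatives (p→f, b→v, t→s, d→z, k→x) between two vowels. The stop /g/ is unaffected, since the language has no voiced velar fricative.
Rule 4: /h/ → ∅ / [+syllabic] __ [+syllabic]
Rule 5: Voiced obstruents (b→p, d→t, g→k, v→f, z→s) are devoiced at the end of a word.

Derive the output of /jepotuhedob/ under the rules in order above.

jevozuezop

Rule 1 (intervocalic voicing): /p/ is a voiceless stop between vowels /e/ and /o/, so it voices to [b]. /t/ is a voiceless stop between vowels /o/ and /u/, so it voices to [d]. /jepotuhedob/ → jeboduhedob.
Rule 2 (post-nasal voicing): no segment meets the environment; /jeboduhedob/ is unchanged.
Rule 3 (intervocalic spirantization): /b/ is a stop between vowels /e/ and /o/, so it spirantizes to the fricative [v]. /d/ is a stop between vowels /o/ and /u/, so it spirantizes to the fricative [z]. /d/ is a stop between vowels /e/ and /o/, so it spirantizes to the fricative [z]. /jeboduhedob/ → jevozuhezob.
Rule 4 (intervocalic h-deletion): /h/ occurs between vowels /u/ and /e/, so it deletes. /jevozuhezob/ → jevozuezob.
Rule 5 (final devoicing): /b/ is a voiced obstruent in word-final position, so it devoices to [p]. /jevozuezob/ → jevozuezop.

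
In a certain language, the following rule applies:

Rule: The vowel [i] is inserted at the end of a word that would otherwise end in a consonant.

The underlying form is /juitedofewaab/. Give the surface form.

the form ends in the consonant /b/, so [i] is inserted word-finally.
Surface form: [juitedofewaabi].

juitedofewaabi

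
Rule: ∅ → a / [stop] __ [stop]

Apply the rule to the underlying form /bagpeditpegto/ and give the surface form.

bagapeditapegato

/g/ and /p/ form a stop–stop cluster, so [a] is inserted between them.
/t/ and /p/ form a stop–stop cluster, so [a] is inserted between them.
/g/ and /t/ form a stop–stop cluster, so [a] is inserted between them.
Surface form: [bagapeditapegato].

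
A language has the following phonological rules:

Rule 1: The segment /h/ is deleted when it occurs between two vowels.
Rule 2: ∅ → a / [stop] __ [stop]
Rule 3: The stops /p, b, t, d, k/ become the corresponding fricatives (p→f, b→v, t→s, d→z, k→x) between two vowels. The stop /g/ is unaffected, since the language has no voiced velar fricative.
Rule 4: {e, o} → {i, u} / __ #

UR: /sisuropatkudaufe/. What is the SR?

Rule 1 (intervocalic h-deletion): no segment meets the environment; /sisuropatkudaufe/ is unchanged.
Rule 2 (stop-cluster a-epenthesis): /t/ and /k/ form a stop–stop cluster, so [a] is inserted between them. /sisuropatkudaufe/ → sisuropatakudaufe.
Rule 3 (intervocalic spirantization): /p/ is a stop between vowels /o/ and /a/, so it spirantizes to the fricative [f]. /t/ is a stop between vowels /a/ and /a/, so it spirantizes to the fricative [s]. /k/ is a stop between vowels /a/ and /u/, so it spirantizes to the fricative [x]. /d/ is a stop between vowels /u/ and /a/, so it spirantizes to the fricative [z]. /sisuropatakudaufe/ → sisurofasaxuzaufe.
Rule 4 (final vowel raising): /e/ is a mid vowel in word-final position, so it raises to [i]. /sisurofasaxuzaufe/ → sisurofasaxuzaufi.

sisurofasaxuzaufi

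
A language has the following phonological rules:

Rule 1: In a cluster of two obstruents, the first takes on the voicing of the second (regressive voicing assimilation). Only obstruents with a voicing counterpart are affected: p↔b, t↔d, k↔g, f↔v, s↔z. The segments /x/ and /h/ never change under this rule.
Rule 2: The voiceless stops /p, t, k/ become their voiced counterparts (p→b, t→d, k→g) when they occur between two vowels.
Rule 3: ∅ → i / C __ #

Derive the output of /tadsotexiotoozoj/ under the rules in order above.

tatsodexiodoozoji

Rule 1 (regressive voicing assimilation): /d/ precedes the voiceless obstruent /s/, so it devoices to [t] by assimilation. /tadsotexiotoozoj/ → tatsotexiotoozoj.
Rule 2 (intervocalic voicing): /t/ is a voiceless stop between vowels /o/ and /e/, so it voices to [d]. /t/ is a voiceless stop between vowels /o/ and /o/, so it voices to [d]. /tatsotexiotoozoj/ → tatsodexiodoozoj.
Rule 3 (final i-epenthesis): the form ends in the consonant /j/, so [i] is inserted word-finally. /tatsodexiodoozoj/ → tatsodexiodoozoji.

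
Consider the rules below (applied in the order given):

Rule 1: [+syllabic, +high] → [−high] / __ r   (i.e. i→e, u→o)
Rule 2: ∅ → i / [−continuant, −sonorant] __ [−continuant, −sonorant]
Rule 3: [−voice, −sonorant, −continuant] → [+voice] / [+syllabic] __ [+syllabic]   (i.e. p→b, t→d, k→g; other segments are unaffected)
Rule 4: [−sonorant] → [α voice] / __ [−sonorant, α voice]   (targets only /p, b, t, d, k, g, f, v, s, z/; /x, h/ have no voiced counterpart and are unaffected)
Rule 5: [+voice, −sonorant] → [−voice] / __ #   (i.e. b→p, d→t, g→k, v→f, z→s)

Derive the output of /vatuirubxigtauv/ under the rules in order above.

vaduerupxigidauf

Rule 1 (pre-rhotic lowering): /i/ is a high vowel immediately before /r/, so it lowers to [e]. /vatuirubxigtauv/ → vatuerubxigtauv.
Rule 2 (stop-cluster i-epenthesis): /g/ and /t/ form a stop–stop cluster, so [i] is inserted between them. /vatuerubxigtauv/ → vatuerubxigitauv.
Rule 3 (intervocalic voicing): /t/ is a voiceless stop between vowels /a/ and /u/, so it voices to [d]. /t/ is a voiceless stop between vowels /i/ and /a/, so it voices to [d]. /vatuerubxigitauv/ → vaduerubxigidauv.
Rule 4 (regressive voicing assimilation): /b/ precedes the voiceless obstruent /x/, so it devoices to [p] by assimilation. /vaduerubxigidauv/ → vaduerupxigidauv.
Rule 5 (final devoicing): /v/ is a voiced obstruent in word-final position, so it devoices to [f]. /vaduerupxigidauv/ → vaduerupxigidauf.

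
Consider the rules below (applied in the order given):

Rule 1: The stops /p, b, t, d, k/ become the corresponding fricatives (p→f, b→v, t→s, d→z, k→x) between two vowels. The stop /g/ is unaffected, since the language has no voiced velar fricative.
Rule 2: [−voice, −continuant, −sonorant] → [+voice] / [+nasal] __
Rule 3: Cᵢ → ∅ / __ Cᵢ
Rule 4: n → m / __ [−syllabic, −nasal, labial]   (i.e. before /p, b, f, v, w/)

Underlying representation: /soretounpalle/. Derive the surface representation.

Rule 1 (intervocalic spirantization): /t/ is a stop between vowels /e/ and /o/, so it spirantizes to the fricative [s]. /soretounpalle/ → soresounpalle.
Rule 2 (post-nasal voicing): /p/ is a voiceless stop immediately after the nasal /n/, so it voices to [b]. /soresounpalle/ → soresounballe.
Rule 3 (degemination): /ll/ is a geminate; the first /l/ deletes. /soresounballe/ → soresounbale.
Rule 4 (nasal place assimilation): /n/ precedes the labial consonant /b/, so it assimilates in place to [m]. /soresounbale/ → soresoumbale.

soresoumbale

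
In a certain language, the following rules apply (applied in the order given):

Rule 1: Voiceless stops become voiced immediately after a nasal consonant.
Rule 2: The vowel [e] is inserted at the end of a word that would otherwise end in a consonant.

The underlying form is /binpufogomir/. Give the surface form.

Rule 1 (post-nasal voicing): /p/ is a voiceless stop immediately after the nasal /n/, so it voices to [b]. /binpufogomir/ → binbufogomir.
Rule 2 (final e-epenthesis): the form ends in the consonant /r/, so [e] is inserted word-finally. /binbufogomir/ → binbufogomire.

binbufogomire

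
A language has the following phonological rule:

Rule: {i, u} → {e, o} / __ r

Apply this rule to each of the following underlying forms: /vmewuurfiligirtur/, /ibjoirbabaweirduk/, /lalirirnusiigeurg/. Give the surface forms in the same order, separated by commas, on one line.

vmewuorfiligertor, ibjoerbabaweerduk, lalerernusiigeorg

/vmewuurfiligirtur/: /u/ is a high vowel immediately before /r/, so it lowers to [o]. /i/ is a high vowel immediately before /r/, so it lowers to [e]. /u/ is a high vowel immediately before /r/, so it lowers to [o]. → [vmewuorfiligertor].
/ibjoirbabaweirduk/: /i/ is a high vowel immediately before /r/, so it lowers to [e]. /i/ is a high vowel immediately before /r/, so it lowers to [e]. → [ibjoerbabaweerduk].
/lalirirnusiigeurg/: /i/ is a high vowel immediately before /r/, so it lowers to [e]. /i/ is a high vowel immediately before /r/, so it lowers to [e]. /u/ is a high vowel immediately before /r/, so it lowers to [o]. → [lalerernusiigeorg].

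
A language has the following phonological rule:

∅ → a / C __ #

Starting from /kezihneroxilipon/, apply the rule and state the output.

the form ends in the consonant /n/, so [a] is inserted word-finally.
Surface form: [kezihneroxilipona].

kezihneroxilipona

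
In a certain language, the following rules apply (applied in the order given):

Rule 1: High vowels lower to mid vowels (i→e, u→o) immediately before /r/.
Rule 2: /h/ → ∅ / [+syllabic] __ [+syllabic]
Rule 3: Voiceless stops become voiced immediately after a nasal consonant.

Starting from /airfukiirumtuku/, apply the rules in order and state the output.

Rule 1 (pre-rhotic lowering): /i/ is a high vowel immediately before /r/, so it lowers to [e]. /i/ is a high vowel immediately before /r/, so it lowers to [e]. /airfukiirumtuku/ → aerfukierumtuku.
Rule 2 (intervocalic h-deletion): no segment meets the environment; /aerfukierumtuku/ is unchanged.
Rule 3 (post-nasal voicing): /t/ is a voiceless stop immediately after the nasal /m/, so it voices to [d]. /aerfukierumtuku/ → aerfukierumduku.

aerfukierumduku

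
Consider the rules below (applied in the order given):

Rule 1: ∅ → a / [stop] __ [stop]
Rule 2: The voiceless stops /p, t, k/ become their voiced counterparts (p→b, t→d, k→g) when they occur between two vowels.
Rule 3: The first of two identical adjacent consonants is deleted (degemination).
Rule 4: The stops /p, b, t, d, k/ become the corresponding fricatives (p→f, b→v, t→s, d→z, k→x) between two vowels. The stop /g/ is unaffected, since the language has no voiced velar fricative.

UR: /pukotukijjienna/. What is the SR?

pugozugijiena

Rule 1 (stop-cluster a-epenthesis): no segment meets the environment; /pukotukijjienna/ is unchanged.
Rule 2 (intervocalic voicing): /k/ is a voiceless stop between vowels /u/ and /o/, so it voices to [g]. /t/ is a voiceless stop between vowels /o/ and /u/, so it voices to [d]. /k/ is a voiceless stop between vowels /u/ and /i/, so it voices to [g]. /pukotukijjienna/ → pugodugijjienna.
Rule 3 (degemination): /jj/ is a geminate; the first /j/ deletes. /nn/ is a geminate; the first /n/ deletes. /pugodugijjienna/ → pugodugijiena.
Rule 4 (intervocalic spirantization): /d/ is a stop between vowels /o/ and /u/, so it spirantizes to the fricative [z]. /pugodugijiena/ → pugozugijiena.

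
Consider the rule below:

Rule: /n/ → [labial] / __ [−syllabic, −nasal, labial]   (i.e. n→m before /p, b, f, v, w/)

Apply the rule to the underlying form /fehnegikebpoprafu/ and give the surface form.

No segment of /fehnegikebpoprafu/ meets the structural description of the rule, so the form surfaces unchanged.

fehnegikebpoprafu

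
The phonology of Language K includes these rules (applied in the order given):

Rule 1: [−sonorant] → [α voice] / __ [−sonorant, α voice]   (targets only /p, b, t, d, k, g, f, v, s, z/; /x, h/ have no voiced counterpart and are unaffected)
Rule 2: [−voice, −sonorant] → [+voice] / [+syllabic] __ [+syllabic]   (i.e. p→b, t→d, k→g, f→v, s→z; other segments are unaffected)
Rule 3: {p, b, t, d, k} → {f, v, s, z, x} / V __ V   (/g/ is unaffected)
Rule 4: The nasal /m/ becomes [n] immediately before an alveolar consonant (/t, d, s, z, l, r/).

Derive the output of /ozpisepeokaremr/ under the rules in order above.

ospizeveogarenr

Rule 1 (regressive voicing assimilation): /z/ precedes the voiceless obstruent /p/, so it devoices to [s] by assimilation. /ozpisepeokaremr/ → ospisepeokaremr.
Rule 2 (intervocalic voicing): /s/ is a voiceless obstruent between vowels /i/ and /e/, so it voices to [z]. /p/ is a voiceless obstruent between vowels /e/ and /e/, so it voices to [b]. /k/ is a voiceless obstruent between vowels /o/ and /a/, so it voices to [g]. /ospisepeokaremr/ → ospizebeogaremr.
Rule 3 (intervocalic spirantization): /b/ is a stop between vowels /e/ and /e/, so it spirantizes to the fricative [v]. /ospizebeogaremr/ → ospizeveogaremr.
Rule 4 (nasal place assimilation): /m/ precedes the alveolar consonant /r/, so it assimilates in place to [n]. /ospizeveogaremr/ → ospizeveogarenr.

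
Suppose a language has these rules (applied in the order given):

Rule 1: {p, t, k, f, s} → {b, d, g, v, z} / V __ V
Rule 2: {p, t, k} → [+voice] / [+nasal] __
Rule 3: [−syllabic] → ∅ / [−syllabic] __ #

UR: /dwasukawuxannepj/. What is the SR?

dwazugawuxannep

Rule 1 (intervocalic voicing): /s/ is a voiceless obstruent between vowels /a/ and /u/, so it voices to [z]. /k/ is a voiceless obstruent between vowels /u/ and /a/, so it voices to [g]. /dwasukawuxannepj/ → dwazugawuxannepj.
Rule 2 (post-nasal voicing): no segment meets the environment; /dwazugawuxannepj/ is unchanged.
Rule 3 (final cluster simplification): /j/ is the second consonant of a word-final cluster /pj/, so it deletes. /dwazugawuxannepj/ → dwazugawuxannep.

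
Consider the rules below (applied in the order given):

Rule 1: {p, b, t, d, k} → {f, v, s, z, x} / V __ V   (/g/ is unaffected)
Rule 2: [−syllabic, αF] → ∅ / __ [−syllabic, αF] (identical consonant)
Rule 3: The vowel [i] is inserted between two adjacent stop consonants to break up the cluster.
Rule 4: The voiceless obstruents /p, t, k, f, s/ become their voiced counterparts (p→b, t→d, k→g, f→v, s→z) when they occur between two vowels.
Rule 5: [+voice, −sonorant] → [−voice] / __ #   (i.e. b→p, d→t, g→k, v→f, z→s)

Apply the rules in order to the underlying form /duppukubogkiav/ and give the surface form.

Rule 1 (intervocalic spirantization): /k/ is a stop between vowels /u/ and /u/, so it spirantizes to the fricative [x]. /b/ is a stop between vowels /u/ and /o/, so it spirantizes to the fricative [v]. /duppukubogkiav/ → duppuxuvogkiav.
Rule 2 (degemination): /pp/ is a geminate; the first /p/ deletes. /duppuxuvogkiav/ → dupuxuvogkiav.
Rule 3 (stop-cluster i-epenthesis): /g/ and /k/ form a stop–stop cluster, so [i] is inserted between them. /dupuxuvogkiav/ → dupuxuvogikiav.
Rule 4 (intervocalic voicing): /p/ is a voiceless obstruent between vowels /u/ and /u/, so it voices to [b]. /k/ is a voiceless obstruent between vowels /i/ and /i/, so it voices to [g]. /dupuxuvogikiav/ → dubuxuvogigiav.
Rule 5 (final devoicing): /v/ is a voiced obstruent in word-final position, so it devoices to [f]. /dubuxuvogigiav/ → dubuxuvogigiaf.

dubuxuvogigiaf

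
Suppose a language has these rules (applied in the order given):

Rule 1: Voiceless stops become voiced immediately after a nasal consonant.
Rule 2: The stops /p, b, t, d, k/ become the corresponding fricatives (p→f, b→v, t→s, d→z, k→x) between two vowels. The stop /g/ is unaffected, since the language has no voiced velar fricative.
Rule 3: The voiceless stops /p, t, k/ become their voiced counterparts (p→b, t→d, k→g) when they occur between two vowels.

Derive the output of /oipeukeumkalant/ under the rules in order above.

oifeuxeumgaland

Rule 1 (post-nasal voicing): /k/ is a voiceless stop immediately after the nasal /m/, so it voices to [g]. /t/ is a voiceless stop immediately after the nasal /n/, so it voices to [d]. /oipeukeumkalant/ → oipeukeumgaland.
Rule 2 (intervocalic spirantization): /p/ is a stop between vowels /i/ and /e/, so it spirantizes to the fricative [f]. /k/ is a stop between vowels /u/ and /e/, so it spirantizes to the fricative [x]. /oipeukeumgaland/ → oifeuxeumgaland.
Rule 3 (intervocalic voicing): no segment meets the environment; /oifeuxeumgaland/ is unchanged.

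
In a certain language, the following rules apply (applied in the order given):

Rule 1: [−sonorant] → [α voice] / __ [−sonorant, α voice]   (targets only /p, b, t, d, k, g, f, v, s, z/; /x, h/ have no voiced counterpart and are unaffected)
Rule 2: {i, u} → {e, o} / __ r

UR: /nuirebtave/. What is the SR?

nuereptave

Rule 1 (regressive voicing assimilation): /b/ precedes the voiceless obstruent /t/, so it devoices to [p] by assimilation. /nuirebtave/ → nuireptave.
Rule 2 (pre-rhotic lowering): /i/ is a high vowel immediately before /r/, so it lowers to [e]. /nuireptave/ → nuereptave.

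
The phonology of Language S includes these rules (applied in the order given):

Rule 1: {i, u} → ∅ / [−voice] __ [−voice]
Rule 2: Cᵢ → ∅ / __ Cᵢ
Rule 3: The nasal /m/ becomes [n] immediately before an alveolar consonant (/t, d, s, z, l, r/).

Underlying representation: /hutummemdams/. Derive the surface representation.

Rule 1 (high vowel syncope): /u/ is a high vowel flanked by voiceless consonants /h/ and /t/, so it deletes. /hutummemdams/ → htummemdams.
Rule 2 (degemination): /mm/ is a geminate; the first /m/ deletes. /htummemdams/ → htumemdams.
Rule 3 (nasal place assimilation): /m/ precedes the alveolar consonant /d/, so it assimilates in place to [n]. /m/ precedes the alveolar consonant /s/, so it assimilates in place to [n]. /htumemdams/ → htumendans.

htumendans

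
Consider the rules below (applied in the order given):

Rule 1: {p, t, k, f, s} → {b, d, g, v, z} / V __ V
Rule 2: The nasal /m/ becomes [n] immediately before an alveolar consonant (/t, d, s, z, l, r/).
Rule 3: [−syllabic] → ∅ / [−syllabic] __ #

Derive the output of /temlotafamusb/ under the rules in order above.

Rule 1 (intervocalic voicing): /t/ is a voiceless obstruent between vowels /o/ and /a/, so it voices to [d]. /f/ is a voiceless obstruent between vowels /a/ and /a/, so it voices to [v]. /temlotafamusb/ → temlodavamusb.
Rule 2 (nasal place assimilation): /m/ precedes the alveolar consonant /l/, so it assimilates in place to [n]. /temlodavamusb/ → tenlodavamusb.
Rule 3 (final cluster simplification): /b/ is the second consonant of a word-final cluster /sb/, so it deletes. /tenlodavamusb/ → tenlodavamus.

tenlodavamus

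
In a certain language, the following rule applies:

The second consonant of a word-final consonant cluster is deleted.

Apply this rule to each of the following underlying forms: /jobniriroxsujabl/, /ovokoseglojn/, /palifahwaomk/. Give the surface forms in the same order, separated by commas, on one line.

jobniriroxsujab, ovokosegloj, palifahwaom

/jobniriroxsujabl/: /l/ is the second consonant of a word-final cluster /bl/, so it deletes. → [jobniriroxsujab].
/ovokoseglojn/: /n/ is the second consonant of a word-final cluster /jn/, so it deletes. → [ovokosegloj].
/palifahwaomk/: /k/ is the second consonant of a word-final cluster /mk/, so it deletes. → [palifahwaom].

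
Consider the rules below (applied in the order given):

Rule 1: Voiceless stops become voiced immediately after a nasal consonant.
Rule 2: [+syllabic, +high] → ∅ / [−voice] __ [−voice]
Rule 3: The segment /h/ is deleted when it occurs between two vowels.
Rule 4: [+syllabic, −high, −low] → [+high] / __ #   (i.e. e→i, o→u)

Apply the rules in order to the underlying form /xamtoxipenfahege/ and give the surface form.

Rule 1 (post-nasal voicing): /t/ is a voiceless stop immediately after the nasal /m/, so it voices to [d]. /xamtoxipenfahege/ → xamdoxipenfahege.
Rule 2 (high vowel syncope): /i/ is a high vowel flanked by voiceless consonants /x/ and /p/, so it deletes. /xamdoxipenfahege/ → xamdoxpenfahege.
Rule 3 (intervocalic h-deletion): /h/ occurs between vowels /a/ and /e/, so it deletes. /xamdoxpenfahege/ → xamdoxpenfaege.
Rule 4 (final vowel raising): /e/ is a mid vowel in word-final position, so it raises to [i]. /xamdoxpenfaege/ → xamdoxpenfaegi.

xamdoxpenfaegi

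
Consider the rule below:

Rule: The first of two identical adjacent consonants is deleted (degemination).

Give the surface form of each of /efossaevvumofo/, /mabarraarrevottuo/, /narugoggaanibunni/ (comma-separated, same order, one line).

/efossaevvumofo/: /ss/ is a geminate; the first /s/ deletes. /vv/ is a geminate; the first /v/ deletes. → [efosaevumofo].
/mabarraarrevottuo/: /rr/ is a geminate; the first /r/ deletes. /rr/ is a geminate; the first /r/ deletes. /tt/ is a geminate; the first /t/ deletes. → [mabaraarevotuo].
/narugoggaanibunni/: /gg/ is a geminate; the first /g/ deletes. /nn/ is a geminate; the first /n/ deletes. → [narugogaanibuni].

efosaevumofo, mabaraarevotuo, narugogaanibuni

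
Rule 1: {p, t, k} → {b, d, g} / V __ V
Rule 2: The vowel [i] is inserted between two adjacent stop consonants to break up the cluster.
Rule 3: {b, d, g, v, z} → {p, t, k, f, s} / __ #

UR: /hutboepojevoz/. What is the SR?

hutiboebojevos

Rule 1 (intervocalic voicing): /p/ is a voiceless stop between vowels /e/ and /o/, so it voices to [b]. /hutboepojevoz/ → hutboebojevoz.
Rule 2 (stop-cluster i-epenthesis): /t/ and /b/ form a stop–stop cluster, so [i] is inserted between them. /hutboebojevoz/ → hutiboebojevoz.
Rule 3 (final devoicing): /z/ is a voiced obstruent in word-final position, so it devoices to [s]. /hutiboebojevoz/ → hutiboebojevos.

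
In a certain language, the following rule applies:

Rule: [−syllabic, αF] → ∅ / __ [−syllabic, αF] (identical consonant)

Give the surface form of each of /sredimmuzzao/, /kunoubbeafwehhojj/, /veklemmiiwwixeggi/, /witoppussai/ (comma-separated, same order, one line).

/sredimmuzzao/: /mm/ is a geminate; the first /m/ deletes. /zz/ is a geminate; the first /z/ deletes. → [sredimuzao].
/kunoubbeafwehhojj/: /bb/ is a geminate; the first /b/ deletes. /hh/ is a geminate; the first /h/ deletes. /jj/ is a geminate; the first /j/ deletes. → [kunoubeafwehoj].
/veklemmiiwwixeggi/: /mm/ is a geminate; the first /m/ deletes. /ww/ is a geminate; the first /w/ deletes. /gg/ is a geminate; the first /g/ deletes. → [veklemiiwixegi].
/witoppussai/: /pp/ is a geminate; the first /p/ deletes. /ss/ is a geminate; the first /s/ deletes. → [witopusai].

sredimuzao, kunoubeafwehoj, veklemiiwixegi, witopusai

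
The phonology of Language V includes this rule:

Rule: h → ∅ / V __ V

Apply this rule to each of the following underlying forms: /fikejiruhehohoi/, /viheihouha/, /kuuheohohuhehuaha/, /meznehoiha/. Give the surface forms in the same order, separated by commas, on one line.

fikejirueooi, vieioua, kuueooueuaa, mezneoia

/fikejiruhehohoi/: /h/ occurs between vowels /u/ and /e/, so it deletes. /h/ occurs between vowels /e/ and /o/, so it deletes. /h/ occurs between vowels /o/ and /o/, so it deletes. → [fikejirueooi].
/viheihouha/: /h/ occurs between vowels /i/ and /e/, so it deletes. /h/ occurs between vowels /i/ and /o/, so it deletes. /h/ occurs between vowels /u/ and /a/, so it deletes. → [vieioua].
/kuuheohohuhehuaha/: /h/ occurs between vowels /u/ and /e/, so it deletes. /h/ occurs between vowels /o/ and /o/, so it deletes. /h/ occurs between vowels /o/ and /u/, so it deletes. /h/ occurs between vowels /u/ and /e/, so it deletes. /h/ occurs between vowels /e/ and /u/, so it deletes. /h/ occurs between vowels /a/ and /a/, so it deletes. → [kuueooueuaa].
/meznehoiha/: /h/ occurs between vowels /e/ and /o/, so it deletes. /h/ occurs between vowels /i/ and /a/, so it deletes. → [mezneoia].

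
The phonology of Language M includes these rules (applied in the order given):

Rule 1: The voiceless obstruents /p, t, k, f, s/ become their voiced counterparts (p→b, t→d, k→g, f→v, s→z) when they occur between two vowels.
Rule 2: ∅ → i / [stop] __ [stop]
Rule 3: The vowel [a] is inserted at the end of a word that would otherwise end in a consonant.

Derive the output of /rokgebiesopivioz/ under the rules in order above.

rokigebiezobivioza

Rule 1 (intervocalic voicing): /s/ is a voiceless obstruent between vowels /e/ and /o/, so it voices to [z]. /p/ is a voiceless obstruent between vowels /o/ and /i/, so it voices to [b]. /rokgebiesopivioz/ → rokgebiezobivioz.
Rule 2 (stop-cluster i-epenthesis): /k/ and /g/ form a stop–stop cluster, so [i] is inserted between them. /rokgebiezobivioz/ → rokigebiezobivioz.
Rule 3 (final a-epenthesis): the form ends in the consonant /z/, so [a] is inserted word-finally. /rokigebiezobivioz/ → rokigebiezobivioza.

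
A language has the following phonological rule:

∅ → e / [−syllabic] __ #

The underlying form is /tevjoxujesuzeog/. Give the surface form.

the form ends in the consonant /g/, so [e] is inserted word-finally.
Surface form: [tevjoxujesuzeoge].

tevjoxujesuzeoge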